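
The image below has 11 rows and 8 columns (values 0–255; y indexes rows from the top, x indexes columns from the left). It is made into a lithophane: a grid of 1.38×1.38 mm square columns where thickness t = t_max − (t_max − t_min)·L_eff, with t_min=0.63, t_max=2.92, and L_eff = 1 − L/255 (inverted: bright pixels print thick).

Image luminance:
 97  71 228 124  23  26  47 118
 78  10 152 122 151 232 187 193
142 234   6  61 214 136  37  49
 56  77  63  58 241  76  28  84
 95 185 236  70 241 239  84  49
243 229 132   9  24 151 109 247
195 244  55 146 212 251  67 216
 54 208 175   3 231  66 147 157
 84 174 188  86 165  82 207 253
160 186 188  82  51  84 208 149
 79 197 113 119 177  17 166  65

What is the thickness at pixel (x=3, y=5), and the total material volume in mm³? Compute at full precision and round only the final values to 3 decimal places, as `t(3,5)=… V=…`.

t(3,5)=0.711 V=301.760

span = t_max - t_min = 2.92 - 0.63 = 2.290
L(3,5) = 9, L_eff = 1 - 9/255 = 0.964706 (inverted)
t(3,5) = 2.92 - 2.290·0.964706 = 0.711
Σt over all 11·8 pixels = 4040579/25500 ≈ 158.4540784
V = pitch²·Σt = 1.38²·4040579/25500 = 301.760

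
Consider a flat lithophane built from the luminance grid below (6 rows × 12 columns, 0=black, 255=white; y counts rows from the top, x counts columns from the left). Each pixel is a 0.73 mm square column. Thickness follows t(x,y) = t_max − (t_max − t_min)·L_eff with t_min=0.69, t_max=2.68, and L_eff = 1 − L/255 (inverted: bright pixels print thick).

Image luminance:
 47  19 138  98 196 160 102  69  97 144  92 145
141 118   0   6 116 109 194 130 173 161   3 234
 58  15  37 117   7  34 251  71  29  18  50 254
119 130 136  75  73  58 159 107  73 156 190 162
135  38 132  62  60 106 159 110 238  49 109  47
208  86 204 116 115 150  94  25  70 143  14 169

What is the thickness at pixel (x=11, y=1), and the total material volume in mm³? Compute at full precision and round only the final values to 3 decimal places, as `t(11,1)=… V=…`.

t(11,1)=2.516 V=58.538

span = t_max - t_min = 2.68 - 0.69 = 1.990
L(11,1) = 234, L_eff = 1 - 234/255 = 0.082353 (inverted)
t(11,1) = 2.68 - 1.990·0.082353 = 2.516
Σt over all 6·12 pixels = 93371/850 ≈ 109.8482353
V = pitch²·Σt = 0.73²·93371/850 = 58.538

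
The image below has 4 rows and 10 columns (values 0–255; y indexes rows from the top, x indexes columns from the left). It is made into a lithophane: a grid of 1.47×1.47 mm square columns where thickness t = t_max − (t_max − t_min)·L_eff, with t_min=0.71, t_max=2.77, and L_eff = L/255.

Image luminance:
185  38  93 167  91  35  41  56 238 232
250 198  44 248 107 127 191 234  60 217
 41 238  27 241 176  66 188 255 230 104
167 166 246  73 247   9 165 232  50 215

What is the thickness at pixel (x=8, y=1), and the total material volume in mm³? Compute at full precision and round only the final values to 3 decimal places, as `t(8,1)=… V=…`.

span = t_max - t_min = 2.77 - 0.71 = 2.060
L(8,1) = 60, L_eff = 60/255 = 0.235294
t(8,1) = 2.77 - 2.060·0.235294 = 2.285
Σt over all 4·10 pixels = 132656/2125 ≈ 62.4263529
V = pitch²·Σt = 1.47²·132656/2125 = 134.897

t(8,1)=2.285 V=134.897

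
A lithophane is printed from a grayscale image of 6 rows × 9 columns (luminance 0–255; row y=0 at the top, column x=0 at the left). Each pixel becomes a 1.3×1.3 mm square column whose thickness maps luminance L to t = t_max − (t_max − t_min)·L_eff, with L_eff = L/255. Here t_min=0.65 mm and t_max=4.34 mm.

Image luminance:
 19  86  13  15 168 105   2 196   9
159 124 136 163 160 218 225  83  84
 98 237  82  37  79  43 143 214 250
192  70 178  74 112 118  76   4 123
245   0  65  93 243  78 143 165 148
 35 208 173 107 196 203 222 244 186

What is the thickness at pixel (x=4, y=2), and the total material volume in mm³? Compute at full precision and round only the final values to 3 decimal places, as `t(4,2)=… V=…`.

t(4,2)=3.197 V=228.574

span = t_max - t_min = 4.34 - 0.65 = 3.690
L(4,2) = 79, L_eff = 79/255 = 0.309804
t(4,2) = 4.34 - 3.690·0.309804 = 3.197
Σt over all 6·9 pixels = 1149633/8500 ≈ 135.2509412
V = pitch²·Σt = 1.3²·1149633/8500 = 228.574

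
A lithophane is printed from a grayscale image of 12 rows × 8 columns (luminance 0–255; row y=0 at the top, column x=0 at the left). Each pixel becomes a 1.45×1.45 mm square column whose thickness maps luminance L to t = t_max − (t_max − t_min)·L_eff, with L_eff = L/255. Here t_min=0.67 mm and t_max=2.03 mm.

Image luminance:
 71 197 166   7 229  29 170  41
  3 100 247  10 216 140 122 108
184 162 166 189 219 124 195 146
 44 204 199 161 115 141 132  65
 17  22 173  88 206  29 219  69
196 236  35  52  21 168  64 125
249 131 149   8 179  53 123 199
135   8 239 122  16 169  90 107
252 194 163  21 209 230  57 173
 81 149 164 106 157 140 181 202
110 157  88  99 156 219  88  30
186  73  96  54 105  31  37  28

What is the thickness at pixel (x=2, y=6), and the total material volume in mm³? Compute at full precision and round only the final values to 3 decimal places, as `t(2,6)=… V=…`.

t(2,6)=1.235 V=274.783

span = t_max - t_min = 2.03 - 0.67 = 1.360
L(2,6) = 149, L_eff = 149/255 = 0.584314
t(2,6) = 2.03 - 1.360·0.584314 = 1.235
Σt over all 12·8 pixels = 9802/75 ≈ 130.6933333
V = pitch²·Σt = 1.45²·9802/75 = 274.783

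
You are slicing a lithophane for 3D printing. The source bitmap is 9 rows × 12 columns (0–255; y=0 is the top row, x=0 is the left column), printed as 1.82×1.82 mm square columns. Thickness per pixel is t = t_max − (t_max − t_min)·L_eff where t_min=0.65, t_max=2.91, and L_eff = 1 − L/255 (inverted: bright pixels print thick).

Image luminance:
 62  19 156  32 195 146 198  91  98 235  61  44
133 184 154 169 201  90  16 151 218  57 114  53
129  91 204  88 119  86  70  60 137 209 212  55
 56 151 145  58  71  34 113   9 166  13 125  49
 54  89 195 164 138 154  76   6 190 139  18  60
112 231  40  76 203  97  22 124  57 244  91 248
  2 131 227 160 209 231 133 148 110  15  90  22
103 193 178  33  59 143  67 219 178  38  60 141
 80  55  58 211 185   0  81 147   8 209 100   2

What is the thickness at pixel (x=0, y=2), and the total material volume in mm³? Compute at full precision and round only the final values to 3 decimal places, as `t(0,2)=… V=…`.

t(0,2)=1.793 V=590.128

span = t_max - t_min = 2.91 - 0.65 = 2.260
L(0,2) = 129, L_eff = 1 - 129/255 = 0.494118 (inverted)
t(0,2) = 2.91 - 2.260·0.494118 = 1.793
Σt over all 9·12 pixels = 2271503/12750 ≈ 178.1570980
V = pitch²·Σt = 1.82²·2271503/12750 = 590.128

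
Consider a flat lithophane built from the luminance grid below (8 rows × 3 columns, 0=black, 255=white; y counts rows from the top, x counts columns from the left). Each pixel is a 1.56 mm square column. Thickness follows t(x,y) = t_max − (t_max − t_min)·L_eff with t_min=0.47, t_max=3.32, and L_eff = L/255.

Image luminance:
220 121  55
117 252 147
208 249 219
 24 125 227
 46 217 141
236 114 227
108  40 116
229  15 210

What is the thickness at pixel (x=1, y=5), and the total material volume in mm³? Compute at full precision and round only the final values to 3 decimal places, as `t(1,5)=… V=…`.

span = t_max - t_min = 3.32 - 0.47 = 2.850
L(1,5) = 114, L_eff = 114/255 = 0.447059
t(1,5) = 3.32 - 2.850·0.447059 = 2.046
Σt over all 8·3 pixels = 65859/1700 ≈ 38.7405882
V = pitch²·Σt = 1.56²·65859/1700 = 94.279

t(1,5)=2.046 V=94.279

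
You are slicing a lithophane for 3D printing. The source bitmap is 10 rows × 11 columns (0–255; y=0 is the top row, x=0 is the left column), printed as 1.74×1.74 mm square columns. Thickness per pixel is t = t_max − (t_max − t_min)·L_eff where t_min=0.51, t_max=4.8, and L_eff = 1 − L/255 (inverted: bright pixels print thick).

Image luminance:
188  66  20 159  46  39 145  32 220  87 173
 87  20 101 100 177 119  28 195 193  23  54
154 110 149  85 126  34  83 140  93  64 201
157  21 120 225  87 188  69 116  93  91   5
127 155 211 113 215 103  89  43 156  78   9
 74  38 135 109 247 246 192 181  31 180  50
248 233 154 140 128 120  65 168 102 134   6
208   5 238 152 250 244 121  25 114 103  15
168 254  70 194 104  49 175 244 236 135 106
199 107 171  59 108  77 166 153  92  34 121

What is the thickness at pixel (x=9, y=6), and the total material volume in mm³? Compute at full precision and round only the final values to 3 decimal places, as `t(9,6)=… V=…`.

span = t_max - t_min = 4.8 - 0.51 = 4.290
L(9,6) = 134, L_eff = 1 - 134/255 = 0.474510 (inverted)
t(9,6) = 4.8 - 4.290·0.474510 = 2.764
Σt over all 10·11 pixels = 240163/850 ≈ 282.5447059
V = pitch²·Σt = 1.74²·240163/850 = 855.432

t(9,6)=2.764 V=855.432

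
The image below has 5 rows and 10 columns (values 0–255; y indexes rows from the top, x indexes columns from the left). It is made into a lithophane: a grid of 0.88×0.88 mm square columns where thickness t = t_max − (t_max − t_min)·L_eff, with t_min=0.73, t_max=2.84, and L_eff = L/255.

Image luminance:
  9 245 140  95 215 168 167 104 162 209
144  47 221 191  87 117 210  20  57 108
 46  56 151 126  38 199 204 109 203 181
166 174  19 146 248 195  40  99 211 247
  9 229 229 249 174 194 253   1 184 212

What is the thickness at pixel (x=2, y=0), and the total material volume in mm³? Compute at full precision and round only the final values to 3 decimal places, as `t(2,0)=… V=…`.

span = t_max - t_min = 2.84 - 0.73 = 2.110
L(2,0) = 140, L_eff = 140/255 = 0.549020
t(2,0) = 2.84 - 2.110·0.549020 = 1.682
Σt over all 5·10 pixels = 173251/2125 ≈ 81.5298824
V = pitch²·Σt = 0.88²·173251/2125 = 63.137

t(2,0)=1.682 V=63.137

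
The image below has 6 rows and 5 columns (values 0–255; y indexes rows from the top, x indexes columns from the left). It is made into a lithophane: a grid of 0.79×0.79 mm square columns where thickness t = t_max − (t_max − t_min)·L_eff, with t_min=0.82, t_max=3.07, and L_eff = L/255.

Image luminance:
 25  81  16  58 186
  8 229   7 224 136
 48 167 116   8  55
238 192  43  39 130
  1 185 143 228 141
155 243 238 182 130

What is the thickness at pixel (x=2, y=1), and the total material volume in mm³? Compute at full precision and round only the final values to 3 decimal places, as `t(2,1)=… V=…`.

t(2,1)=3.008 V=37.369

span = t_max - t_min = 3.07 - 0.82 = 2.250
L(2,1) = 7, L_eff = 7/255 = 0.027451
t(2,1) = 3.07 - 2.250·0.027451 = 3.008
Σt over all 6·5 pixels = 10179/170 ≈ 59.8764706
V = pitch²·Σt = 0.79²·10179/170 = 37.369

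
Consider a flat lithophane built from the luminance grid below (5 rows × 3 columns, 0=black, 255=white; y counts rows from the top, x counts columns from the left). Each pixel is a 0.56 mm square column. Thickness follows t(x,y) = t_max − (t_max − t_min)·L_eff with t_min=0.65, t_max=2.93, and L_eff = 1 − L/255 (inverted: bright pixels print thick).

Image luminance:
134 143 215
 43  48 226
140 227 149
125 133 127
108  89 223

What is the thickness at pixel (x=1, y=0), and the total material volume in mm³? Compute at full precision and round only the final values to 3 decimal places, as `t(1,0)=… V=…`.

span = t_max - t_min = 2.93 - 0.65 = 2.280
L(1,0) = 143, L_eff = 1 - 143/255 = 0.439216 (inverted)
t(1,0) = 2.93 - 2.280·0.439216 = 1.929
Σt over all 5·3 pixels = 48951/1700 ≈ 28.7947059
V = pitch²·Σt = 0.56²·48951/1700 = 9.030

t(1,0)=1.929 V=9.030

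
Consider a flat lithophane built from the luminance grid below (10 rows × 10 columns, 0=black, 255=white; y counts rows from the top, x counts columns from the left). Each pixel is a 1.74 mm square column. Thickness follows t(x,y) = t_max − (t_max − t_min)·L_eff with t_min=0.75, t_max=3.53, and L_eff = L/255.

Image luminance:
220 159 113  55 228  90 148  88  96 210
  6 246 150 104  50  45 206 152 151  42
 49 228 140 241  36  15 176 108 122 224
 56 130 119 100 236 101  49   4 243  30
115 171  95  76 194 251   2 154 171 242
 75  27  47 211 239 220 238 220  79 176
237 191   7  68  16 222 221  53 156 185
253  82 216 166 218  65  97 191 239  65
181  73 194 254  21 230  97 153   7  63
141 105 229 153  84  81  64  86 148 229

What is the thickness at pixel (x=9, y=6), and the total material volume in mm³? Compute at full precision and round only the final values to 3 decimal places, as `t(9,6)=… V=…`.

t(9,6)=1.513 V=622.821

span = t_max - t_min = 3.53 - 0.75 = 2.780
L(9,6) = 185, L_eff = 185/255 = 0.725490
t(9,6) = 3.53 - 2.780·0.725490 = 1.513
Σt over all 10·10 pixels = 262286/1275 ≈ 205.7145098
V = pitch²·Σt = 1.74²·262286/1275 = 622.821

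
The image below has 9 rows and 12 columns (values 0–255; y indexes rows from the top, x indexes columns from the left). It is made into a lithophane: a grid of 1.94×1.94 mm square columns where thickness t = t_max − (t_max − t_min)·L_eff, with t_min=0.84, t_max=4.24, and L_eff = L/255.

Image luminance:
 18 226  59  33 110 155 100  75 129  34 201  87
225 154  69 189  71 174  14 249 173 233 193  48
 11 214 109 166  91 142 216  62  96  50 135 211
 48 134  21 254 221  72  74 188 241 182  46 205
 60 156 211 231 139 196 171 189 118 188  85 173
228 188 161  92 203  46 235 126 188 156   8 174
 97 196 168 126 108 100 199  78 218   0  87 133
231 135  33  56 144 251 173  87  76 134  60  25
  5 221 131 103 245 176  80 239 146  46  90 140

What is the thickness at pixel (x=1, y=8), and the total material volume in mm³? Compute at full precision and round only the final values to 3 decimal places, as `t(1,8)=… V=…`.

t(1,8)=1.293 V=997.454

span = t_max - t_min = 4.24 - 0.84 = 3.400
L(1,8) = 221, L_eff = 221/255 = 0.866667
t(1,8) = 4.24 - 3.400·0.866667 = 1.293
Σt over all 9·12 pixels = 19877/75 ≈ 265.0266667
V = pitch²·Σt = 1.94²·19877/75 = 997.454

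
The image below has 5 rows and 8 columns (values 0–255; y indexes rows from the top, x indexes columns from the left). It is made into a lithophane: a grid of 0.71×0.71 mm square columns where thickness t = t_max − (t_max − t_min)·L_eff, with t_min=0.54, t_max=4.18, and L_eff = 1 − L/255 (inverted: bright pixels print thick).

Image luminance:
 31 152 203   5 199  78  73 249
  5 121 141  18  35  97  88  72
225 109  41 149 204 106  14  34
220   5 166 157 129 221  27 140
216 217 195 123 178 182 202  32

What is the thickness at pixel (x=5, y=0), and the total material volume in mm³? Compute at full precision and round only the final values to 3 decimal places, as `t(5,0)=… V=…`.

span = t_max - t_min = 4.18 - 0.54 = 3.640
L(5,0) = 78, L_eff = 1 - 78/255 = 0.694118 (inverted)
t(5,0) = 4.18 - 3.640·0.694118 = 1.653
Σt over all 5·8 pixels = 579869/6375 ≈ 90.9598431
V = pitch²·Σt = 0.71²·579869/6375 = 45.853

t(5,0)=1.653 V=45.853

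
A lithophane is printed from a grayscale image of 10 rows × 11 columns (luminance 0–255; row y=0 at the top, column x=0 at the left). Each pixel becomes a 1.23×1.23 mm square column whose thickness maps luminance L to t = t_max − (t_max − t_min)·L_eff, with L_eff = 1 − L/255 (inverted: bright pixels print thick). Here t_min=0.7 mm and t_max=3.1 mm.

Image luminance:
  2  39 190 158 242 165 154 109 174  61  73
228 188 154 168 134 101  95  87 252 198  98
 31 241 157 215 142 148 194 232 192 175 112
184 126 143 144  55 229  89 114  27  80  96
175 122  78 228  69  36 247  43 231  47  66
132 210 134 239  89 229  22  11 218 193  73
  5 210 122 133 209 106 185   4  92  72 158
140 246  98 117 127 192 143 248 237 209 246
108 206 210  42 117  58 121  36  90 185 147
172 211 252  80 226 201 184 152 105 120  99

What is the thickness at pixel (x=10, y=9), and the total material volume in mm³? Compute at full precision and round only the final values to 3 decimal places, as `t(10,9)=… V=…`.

t(10,9)=1.632 V=337.327

span = t_max - t_min = 3.1 - 0.7 = 2.400
L(10,9) = 99, L_eff = 1 - 99/255 = 0.611765 (inverted)
t(10,9) = 3.1 - 2.400·0.611765 = 1.632
Σt over all 10·11 pixels = 94761/425 ≈ 222.9670588
V = pitch²·Σt = 1.23²·94761/425 = 337.327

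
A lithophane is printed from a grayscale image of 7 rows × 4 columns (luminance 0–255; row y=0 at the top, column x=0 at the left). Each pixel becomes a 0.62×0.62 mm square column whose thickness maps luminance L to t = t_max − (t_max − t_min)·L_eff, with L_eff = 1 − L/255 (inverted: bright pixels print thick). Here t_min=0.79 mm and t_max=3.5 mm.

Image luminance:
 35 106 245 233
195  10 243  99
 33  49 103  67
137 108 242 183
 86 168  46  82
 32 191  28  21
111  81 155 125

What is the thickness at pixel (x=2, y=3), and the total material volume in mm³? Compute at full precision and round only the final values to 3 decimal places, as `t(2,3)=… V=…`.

span = t_max - t_min = 3.5 - 0.79 = 2.710
L(2,3) = 242, L_eff = 1 - 242/255 = 0.050980 (inverted)
t(2,3) = 3.5 - 2.710·0.050980 = 3.362
Σt over all 7·4 pixels = 717527/12750 ≈ 56.2766275
V = pitch²·Σt = 0.62²·717527/12750 = 21.633

t(2,3)=3.362 V=21.633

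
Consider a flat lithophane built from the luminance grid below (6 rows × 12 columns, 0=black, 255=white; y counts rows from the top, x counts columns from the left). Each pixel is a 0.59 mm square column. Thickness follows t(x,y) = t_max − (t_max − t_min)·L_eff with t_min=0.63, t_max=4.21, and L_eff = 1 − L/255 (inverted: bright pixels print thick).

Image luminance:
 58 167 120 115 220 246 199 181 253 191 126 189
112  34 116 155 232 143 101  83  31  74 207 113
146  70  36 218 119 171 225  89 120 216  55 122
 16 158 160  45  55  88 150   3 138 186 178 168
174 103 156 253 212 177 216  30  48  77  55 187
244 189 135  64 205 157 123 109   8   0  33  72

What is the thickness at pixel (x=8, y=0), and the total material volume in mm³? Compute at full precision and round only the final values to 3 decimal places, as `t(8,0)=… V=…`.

span = t_max - t_min = 4.21 - 0.63 = 3.580
L(8,0) = 253, L_eff = 1 - 253/255 = 0.007843 (inverted)
t(8,0) = 4.21 - 3.580·0.007843 = 4.182
Σt over all 6·12 pixels = 453083/2550 ≈ 177.6796078
V = pitch²·Σt = 0.59²·453083/2550 = 61.850

t(8,0)=4.182 V=61.850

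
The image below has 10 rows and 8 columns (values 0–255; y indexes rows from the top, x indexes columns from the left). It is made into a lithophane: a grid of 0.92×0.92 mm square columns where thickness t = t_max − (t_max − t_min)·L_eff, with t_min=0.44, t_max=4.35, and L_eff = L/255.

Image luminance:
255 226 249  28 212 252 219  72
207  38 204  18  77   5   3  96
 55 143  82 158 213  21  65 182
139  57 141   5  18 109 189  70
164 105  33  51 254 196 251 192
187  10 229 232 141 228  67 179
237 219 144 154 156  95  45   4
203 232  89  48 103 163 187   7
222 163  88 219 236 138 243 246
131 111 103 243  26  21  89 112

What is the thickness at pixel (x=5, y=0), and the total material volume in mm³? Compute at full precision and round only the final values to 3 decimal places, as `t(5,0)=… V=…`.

t(5,0)=0.486 V=154.331

span = t_max - t_min = 4.35 - 0.44 = 3.910
L(5,0) = 252, L_eff = 252/255 = 0.988235
t(5,0) = 4.35 - 3.910·0.988235 = 0.486
Σt over all 10·8 pixels = 68377/375 ≈ 182.3386667
V = pitch²·Σt = 0.92²·68377/375 = 154.331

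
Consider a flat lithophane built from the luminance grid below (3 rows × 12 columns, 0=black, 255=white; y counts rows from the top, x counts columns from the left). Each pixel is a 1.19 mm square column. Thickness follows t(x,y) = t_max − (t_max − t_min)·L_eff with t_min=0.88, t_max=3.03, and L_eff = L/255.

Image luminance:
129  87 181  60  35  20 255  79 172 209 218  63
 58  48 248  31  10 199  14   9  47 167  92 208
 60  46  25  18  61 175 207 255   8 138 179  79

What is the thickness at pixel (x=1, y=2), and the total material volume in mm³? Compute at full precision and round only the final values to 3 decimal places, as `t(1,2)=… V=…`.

span = t_max - t_min = 3.03 - 0.88 = 2.150
L(1,2) = 46, L_eff = 46/255 = 0.180392
t(1,2) = 3.03 - 2.150·0.180392 = 2.642
Σt over all 3·12 pixels = 194519/2550 ≈ 76.2819608
V = pitch²·Σt = 1.19²·194519/2550 = 108.023

t(1,2)=2.642 V=108.023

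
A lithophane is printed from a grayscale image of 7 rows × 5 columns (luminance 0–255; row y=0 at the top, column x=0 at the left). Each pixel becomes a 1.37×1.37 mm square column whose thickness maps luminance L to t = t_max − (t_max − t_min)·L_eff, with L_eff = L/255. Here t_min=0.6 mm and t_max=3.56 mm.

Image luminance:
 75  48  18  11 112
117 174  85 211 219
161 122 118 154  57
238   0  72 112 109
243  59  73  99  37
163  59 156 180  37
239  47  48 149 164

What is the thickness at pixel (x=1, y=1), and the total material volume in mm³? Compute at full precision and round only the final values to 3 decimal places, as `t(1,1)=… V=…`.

t(1,1)=1.540 V=147.455

span = t_max - t_min = 3.56 - 0.6 = 2.960
L(1,1) = 174, L_eff = 174/255 = 0.682353
t(1,1) = 3.56 - 2.960·0.682353 = 1.540
Σt over all 7·5 pixels = 166947/2125 ≈ 78.5632941
V = pitch²·Σt = 1.37²·166947/2125 = 147.455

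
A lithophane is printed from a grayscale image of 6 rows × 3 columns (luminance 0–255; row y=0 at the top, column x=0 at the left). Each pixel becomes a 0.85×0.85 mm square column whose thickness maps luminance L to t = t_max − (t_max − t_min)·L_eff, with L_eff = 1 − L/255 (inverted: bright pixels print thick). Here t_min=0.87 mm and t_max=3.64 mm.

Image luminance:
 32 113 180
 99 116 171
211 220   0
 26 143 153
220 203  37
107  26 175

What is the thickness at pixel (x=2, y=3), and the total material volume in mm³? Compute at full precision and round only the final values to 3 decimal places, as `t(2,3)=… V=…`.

t(2,3)=2.532 V=28.832

span = t_max - t_min = 3.64 - 0.87 = 2.770
L(2,3) = 153, L_eff = 1 - 153/255 = 0.400000 (inverted)
t(2,3) = 3.64 - 2.770·0.400000 = 2.532
Σt over all 6·3 pixels = 169599/4250 ≈ 39.9056471
V = pitch²·Σt = 0.85²·169599/4250 = 28.832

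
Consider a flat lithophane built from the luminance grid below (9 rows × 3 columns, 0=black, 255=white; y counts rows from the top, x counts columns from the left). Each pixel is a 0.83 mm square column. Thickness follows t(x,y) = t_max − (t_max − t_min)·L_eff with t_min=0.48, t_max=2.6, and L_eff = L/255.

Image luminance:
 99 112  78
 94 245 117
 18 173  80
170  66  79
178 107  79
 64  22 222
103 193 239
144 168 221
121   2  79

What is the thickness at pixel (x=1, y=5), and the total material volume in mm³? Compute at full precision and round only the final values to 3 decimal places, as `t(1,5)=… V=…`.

t(1,5)=2.417 V=29.615

span = t_max - t_min = 2.6 - 0.48 = 2.120
L(1,5) = 22, L_eff = 22/255 = 0.086275
t(1,5) = 2.6 - 2.120·0.086275 = 2.417
Σt over all 9·3 pixels = 91352/2125 ≈ 42.9891765
V = pitch²·Σt = 0.83²·91352/2125 = 29.615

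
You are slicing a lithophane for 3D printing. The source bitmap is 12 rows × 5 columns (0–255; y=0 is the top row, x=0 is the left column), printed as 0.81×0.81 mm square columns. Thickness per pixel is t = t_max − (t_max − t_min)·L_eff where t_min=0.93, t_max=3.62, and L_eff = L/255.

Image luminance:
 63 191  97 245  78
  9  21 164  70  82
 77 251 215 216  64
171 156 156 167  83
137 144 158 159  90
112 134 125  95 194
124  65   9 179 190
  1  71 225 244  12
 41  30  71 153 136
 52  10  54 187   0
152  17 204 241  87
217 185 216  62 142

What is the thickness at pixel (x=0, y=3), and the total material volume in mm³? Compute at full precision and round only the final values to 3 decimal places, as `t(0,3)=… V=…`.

span = t_max - t_min = 3.62 - 0.93 = 2.690
L(0,3) = 171, L_eff = 171/255 = 0.670588
t(0,3) = 3.62 - 2.690·0.670588 = 1.816
Σt over all 12·5 pixels = 3574631/25500 ≈ 140.1816078
V = pitch²·Σt = 0.81²·3574631/25500 = 91.973

t(0,3)=1.816 V=91.973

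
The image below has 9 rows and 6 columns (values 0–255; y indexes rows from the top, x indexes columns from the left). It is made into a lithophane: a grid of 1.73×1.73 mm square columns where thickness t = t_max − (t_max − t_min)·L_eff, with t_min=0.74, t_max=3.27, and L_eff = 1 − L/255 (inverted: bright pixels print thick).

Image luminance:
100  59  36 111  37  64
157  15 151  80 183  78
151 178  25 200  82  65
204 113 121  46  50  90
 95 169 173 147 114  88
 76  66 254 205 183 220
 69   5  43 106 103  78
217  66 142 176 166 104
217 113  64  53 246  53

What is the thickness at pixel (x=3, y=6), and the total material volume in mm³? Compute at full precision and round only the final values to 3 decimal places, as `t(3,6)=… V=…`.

span = t_max - t_min = 3.27 - 0.74 = 2.530
L(3,6) = 106, L_eff = 1 - 106/255 = 0.584314 (inverted)
t(3,6) = 3.27 - 2.530·0.584314 = 1.792
Σt over all 9·6 pixels = 863117/8500 ≈ 101.5431765
V = pitch²·Σt = 1.73²·863117/8500 = 303.909

t(3,6)=1.792 V=303.909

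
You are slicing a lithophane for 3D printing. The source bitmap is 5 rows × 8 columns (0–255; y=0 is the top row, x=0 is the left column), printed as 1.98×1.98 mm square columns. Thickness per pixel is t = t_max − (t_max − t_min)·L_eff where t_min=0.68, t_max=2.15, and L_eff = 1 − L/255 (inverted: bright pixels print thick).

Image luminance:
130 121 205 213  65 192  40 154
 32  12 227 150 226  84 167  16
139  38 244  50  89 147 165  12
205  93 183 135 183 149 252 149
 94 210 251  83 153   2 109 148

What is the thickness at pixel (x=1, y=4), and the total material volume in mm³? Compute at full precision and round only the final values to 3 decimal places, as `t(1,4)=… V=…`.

t(1,4)=1.891 V=226.799

span = t_max - t_min = 2.15 - 0.68 = 1.470
L(1,4) = 210, L_eff = 1 - 210/255 = 0.176471 (inverted)
t(1,4) = 2.15 - 1.470·0.176471 = 1.891
Σt over all 5·8 pixels = 491733/8500 ≈ 57.8509412
V = pitch²·Σt = 1.98²·491733/8500 = 226.799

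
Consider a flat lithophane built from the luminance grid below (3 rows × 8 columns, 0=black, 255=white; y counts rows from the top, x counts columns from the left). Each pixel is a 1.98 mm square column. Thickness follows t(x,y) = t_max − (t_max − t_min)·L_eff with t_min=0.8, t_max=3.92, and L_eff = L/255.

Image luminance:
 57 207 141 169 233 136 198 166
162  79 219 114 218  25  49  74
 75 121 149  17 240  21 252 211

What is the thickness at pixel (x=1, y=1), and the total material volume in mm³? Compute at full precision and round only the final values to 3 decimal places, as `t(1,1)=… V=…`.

t(1,1)=2.953 V=208.956

span = t_max - t_min = 3.92 - 0.8 = 3.120
L(1,1) = 79, L_eff = 79/255 = 0.309804
t(1,1) = 3.92 - 3.120·0.309804 = 2.953
Σt over all 3·8 pixels = 113262/2125 ≈ 53.2997647
V = pitch²·Σt = 1.98²·113262/2125 = 208.956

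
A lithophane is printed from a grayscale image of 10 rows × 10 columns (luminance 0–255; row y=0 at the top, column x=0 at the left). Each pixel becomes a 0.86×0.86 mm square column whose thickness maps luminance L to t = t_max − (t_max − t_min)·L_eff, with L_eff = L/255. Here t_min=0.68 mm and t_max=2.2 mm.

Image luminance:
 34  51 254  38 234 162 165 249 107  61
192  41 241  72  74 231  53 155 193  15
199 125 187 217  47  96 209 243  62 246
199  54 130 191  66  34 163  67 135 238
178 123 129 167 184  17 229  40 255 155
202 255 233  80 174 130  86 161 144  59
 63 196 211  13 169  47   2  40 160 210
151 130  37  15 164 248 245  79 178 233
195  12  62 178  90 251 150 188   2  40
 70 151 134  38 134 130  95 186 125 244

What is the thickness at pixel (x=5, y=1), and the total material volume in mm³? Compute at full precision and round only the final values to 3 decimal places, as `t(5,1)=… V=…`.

t(5,1)=0.823 V=102.768

span = t_max - t_min = 2.2 - 0.68 = 1.520
L(5,1) = 231, L_eff = 231/255 = 0.905882
t(5,1) = 2.2 - 1.520·0.905882 = 0.823
Σt over all 10·10 pixels = 885814/6375 ≈ 138.9512157
V = pitch²·Σt = 0.86²·885814/6375 = 102.768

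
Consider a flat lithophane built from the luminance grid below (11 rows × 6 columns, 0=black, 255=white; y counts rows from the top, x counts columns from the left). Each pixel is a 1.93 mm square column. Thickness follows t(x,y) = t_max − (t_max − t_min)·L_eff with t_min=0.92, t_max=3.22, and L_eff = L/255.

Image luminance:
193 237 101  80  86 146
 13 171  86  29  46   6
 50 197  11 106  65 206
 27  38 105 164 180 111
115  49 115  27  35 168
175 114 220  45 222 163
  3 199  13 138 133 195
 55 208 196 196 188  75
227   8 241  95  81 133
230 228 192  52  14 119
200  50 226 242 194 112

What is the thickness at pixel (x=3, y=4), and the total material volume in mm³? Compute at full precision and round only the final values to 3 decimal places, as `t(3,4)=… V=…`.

t(3,4)=2.976 V=517.967

span = t_max - t_min = 3.22 - 0.92 = 2.300
L(3,4) = 27, L_eff = 27/255 = 0.105882
t(3,4) = 3.22 - 2.300·0.105882 = 2.976
Σt over all 11·6 pixels = 118197/850 ≈ 139.0552941
V = pitch²·Σt = 1.93²·118197/850 = 517.967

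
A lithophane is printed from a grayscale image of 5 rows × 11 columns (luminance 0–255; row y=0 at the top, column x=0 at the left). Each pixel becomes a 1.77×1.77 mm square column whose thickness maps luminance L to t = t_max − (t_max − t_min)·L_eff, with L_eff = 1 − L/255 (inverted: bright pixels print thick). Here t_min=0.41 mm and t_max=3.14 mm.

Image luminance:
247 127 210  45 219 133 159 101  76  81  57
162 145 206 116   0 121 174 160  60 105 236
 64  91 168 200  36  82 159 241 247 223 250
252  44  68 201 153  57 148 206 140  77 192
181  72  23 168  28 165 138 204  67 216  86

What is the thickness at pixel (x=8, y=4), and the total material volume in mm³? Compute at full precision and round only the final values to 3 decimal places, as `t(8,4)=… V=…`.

span = t_max - t_min = 3.14 - 0.41 = 2.730
L(8,4) = 67, L_eff = 1 - 67/255 = 0.737255 (inverted)
t(8,4) = 3.14 - 2.730·0.737255 = 1.127
Σt over all 5·11 pixels = 220523/2125 ≈ 103.7755294
V = pitch²·Σt = 1.77²·220523/2125 = 325.118

t(8,4)=1.127 V=325.118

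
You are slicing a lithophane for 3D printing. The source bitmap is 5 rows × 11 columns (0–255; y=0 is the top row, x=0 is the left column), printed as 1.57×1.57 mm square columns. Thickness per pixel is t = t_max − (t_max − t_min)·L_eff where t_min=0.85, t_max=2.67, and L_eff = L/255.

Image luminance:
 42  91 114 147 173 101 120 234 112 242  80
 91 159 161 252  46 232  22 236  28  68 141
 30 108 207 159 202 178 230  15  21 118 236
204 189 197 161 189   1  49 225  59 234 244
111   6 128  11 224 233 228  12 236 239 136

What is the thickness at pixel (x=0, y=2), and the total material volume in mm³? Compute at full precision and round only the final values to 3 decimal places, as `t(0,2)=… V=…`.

span = t_max - t_min = 2.67 - 0.85 = 1.820
L(0,2) = 30, L_eff = 30/255 = 0.117647
t(0,2) = 2.67 - 1.820·0.117647 = 2.456
Σt over all 5·11 pixels = 2341091/25500 ≈ 91.8074902
V = pitch²·Σt = 1.57²·2341091/25500 = 226.296

t(0,2)=2.456 V=226.296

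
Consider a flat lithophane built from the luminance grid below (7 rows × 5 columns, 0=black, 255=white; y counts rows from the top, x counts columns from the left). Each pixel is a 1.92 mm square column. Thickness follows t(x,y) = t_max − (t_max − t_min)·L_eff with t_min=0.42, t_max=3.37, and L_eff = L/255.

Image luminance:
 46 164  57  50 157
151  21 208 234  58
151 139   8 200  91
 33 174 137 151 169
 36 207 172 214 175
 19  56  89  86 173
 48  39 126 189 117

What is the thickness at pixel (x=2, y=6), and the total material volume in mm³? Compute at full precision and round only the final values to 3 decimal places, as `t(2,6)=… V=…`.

t(2,6)=1.912 V=258.041

span = t_max - t_min = 3.37 - 0.42 = 2.950
L(2,6) = 126, L_eff = 126/255 = 0.494118
t(2,6) = 3.37 - 2.950·0.494118 = 1.912
Σt over all 7·5 pixels = 35699/510 ≈ 69.9980392
V = pitch²·Σt = 1.92²·35699/510 = 258.041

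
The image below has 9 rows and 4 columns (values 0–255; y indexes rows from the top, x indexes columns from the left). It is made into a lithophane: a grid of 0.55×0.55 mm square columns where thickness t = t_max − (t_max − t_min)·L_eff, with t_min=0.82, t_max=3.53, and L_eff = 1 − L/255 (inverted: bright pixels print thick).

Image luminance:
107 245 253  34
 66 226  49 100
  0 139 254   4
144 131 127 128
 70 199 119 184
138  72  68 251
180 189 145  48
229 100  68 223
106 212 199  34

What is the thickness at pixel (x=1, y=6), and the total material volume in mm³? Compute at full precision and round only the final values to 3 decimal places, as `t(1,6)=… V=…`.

t(1,6)=2.829 V=24.493

span = t_max - t_min = 3.53 - 0.82 = 2.710
L(1,6) = 189, L_eff = 1 - 189/255 = 0.258824 (inverted)
t(1,6) = 3.53 - 2.710·0.258824 = 2.829
Σt over all 9·4 pixels = 2064671/25500 ≈ 80.9674902
V = pitch²·Σt = 0.55²·2064671/25500 = 24.493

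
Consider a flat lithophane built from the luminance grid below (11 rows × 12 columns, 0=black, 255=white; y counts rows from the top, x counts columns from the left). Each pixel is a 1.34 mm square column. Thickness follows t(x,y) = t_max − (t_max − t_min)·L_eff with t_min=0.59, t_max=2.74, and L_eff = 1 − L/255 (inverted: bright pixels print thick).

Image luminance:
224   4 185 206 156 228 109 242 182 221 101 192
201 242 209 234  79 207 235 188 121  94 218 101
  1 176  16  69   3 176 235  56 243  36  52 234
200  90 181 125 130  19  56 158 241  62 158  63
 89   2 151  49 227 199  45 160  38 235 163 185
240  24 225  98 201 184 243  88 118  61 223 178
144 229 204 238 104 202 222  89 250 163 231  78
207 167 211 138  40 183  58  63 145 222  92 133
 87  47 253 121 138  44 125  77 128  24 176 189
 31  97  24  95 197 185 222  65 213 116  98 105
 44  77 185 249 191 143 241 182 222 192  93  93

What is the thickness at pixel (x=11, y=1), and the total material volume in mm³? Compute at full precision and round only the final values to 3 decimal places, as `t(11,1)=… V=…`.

t(11,1)=1.442 V=426.990

span = t_max - t_min = 2.74 - 0.59 = 2.150
L(11,1) = 101, L_eff = 1 - 101/255 = 0.603922 (inverted)
t(11,1) = 2.74 - 2.150·0.603922 = 1.442
Σt over all 11·12 pixels = 1212769/5100 ≈ 237.7978431
V = pitch²·Σt = 1.34²·1212769/5100 = 426.990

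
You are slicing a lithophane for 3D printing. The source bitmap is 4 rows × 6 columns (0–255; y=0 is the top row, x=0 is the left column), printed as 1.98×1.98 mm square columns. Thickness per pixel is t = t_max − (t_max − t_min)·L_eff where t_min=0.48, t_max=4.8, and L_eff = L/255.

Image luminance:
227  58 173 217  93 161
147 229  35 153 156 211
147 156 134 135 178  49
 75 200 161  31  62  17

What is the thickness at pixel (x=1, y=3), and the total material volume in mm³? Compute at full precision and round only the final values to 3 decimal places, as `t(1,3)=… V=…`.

t(1,3)=1.412 V=238.766

span = t_max - t_min = 4.8 - 0.48 = 4.320
L(1,3) = 200, L_eff = 200/255 = 0.784314
t(1,3) = 4.8 - 4.320·0.784314 = 1.412
Σt over all 4·6 pixels = 25884/425 ≈ 60.9035294
V = pitch²·Σt = 1.98²·25884/425 = 238.766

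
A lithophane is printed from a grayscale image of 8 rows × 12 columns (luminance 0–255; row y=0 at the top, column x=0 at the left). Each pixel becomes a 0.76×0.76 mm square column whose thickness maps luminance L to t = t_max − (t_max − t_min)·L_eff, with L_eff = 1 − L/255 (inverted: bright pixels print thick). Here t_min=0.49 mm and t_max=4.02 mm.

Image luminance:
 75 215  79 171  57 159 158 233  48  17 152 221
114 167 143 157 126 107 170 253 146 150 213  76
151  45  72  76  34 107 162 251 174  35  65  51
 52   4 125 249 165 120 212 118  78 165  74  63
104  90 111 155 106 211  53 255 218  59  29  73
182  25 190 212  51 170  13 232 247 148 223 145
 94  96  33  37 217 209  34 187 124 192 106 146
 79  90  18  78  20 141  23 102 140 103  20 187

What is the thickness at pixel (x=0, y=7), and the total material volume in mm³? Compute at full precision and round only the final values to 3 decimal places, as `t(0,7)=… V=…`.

span = t_max - t_min = 4.02 - 0.49 = 3.530
L(0,7) = 79, L_eff = 1 - 79/255 = 0.690196 (inverted)
t(0,7) = 4.02 - 3.530·0.690196 = 1.584
Σt over all 8·12 pixels = 5376569/25500 ≈ 210.8458431
V = pitch²·Σt = 0.76²·5376569/25500 = 121.785

t(0,7)=1.584 V=121.785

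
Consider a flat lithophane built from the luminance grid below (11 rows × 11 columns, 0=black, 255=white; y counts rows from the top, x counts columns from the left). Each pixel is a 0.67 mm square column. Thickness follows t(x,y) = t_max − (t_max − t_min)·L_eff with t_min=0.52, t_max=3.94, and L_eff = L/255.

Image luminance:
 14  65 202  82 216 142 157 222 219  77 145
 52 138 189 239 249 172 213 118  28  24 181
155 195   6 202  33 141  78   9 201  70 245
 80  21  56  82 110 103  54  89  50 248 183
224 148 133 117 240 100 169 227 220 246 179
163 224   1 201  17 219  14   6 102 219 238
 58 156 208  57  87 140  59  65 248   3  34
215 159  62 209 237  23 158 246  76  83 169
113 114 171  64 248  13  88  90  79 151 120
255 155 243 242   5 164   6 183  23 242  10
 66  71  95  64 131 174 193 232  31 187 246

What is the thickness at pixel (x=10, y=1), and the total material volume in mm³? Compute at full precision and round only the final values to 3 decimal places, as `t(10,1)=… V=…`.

span = t_max - t_min = 3.94 - 0.52 = 3.420
L(10,1) = 181, L_eff = 181/255 = 0.709804
t(10,1) = 3.94 - 3.420·0.709804 = 1.512
Σt over all 11·11 pixels = 557557/2125 ≈ 262.3797647
V = pitch²·Σt = 0.67²·557557/2125 = 117.782

t(10,1)=1.512 V=117.782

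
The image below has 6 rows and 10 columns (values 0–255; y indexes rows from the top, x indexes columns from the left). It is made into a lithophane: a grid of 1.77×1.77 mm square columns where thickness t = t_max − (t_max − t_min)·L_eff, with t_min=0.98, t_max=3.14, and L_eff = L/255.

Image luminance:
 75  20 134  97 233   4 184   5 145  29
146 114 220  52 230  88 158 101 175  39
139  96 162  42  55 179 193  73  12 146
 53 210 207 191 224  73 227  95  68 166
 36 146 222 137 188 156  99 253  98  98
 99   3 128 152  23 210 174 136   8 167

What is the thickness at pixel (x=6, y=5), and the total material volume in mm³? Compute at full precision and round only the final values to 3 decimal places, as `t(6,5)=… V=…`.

t(6,5)=1.666 V=394.047

span = t_max - t_min = 3.14 - 0.98 = 2.160
L(6,5) = 174, L_eff = 174/255 = 0.682353
t(6,5) = 3.14 - 2.160·0.682353 = 1.666
Σt over all 6·10 pixels = 267276/2125 ≈ 125.7769412
V = pitch²·Σt = 1.77²·267276/2125 = 394.047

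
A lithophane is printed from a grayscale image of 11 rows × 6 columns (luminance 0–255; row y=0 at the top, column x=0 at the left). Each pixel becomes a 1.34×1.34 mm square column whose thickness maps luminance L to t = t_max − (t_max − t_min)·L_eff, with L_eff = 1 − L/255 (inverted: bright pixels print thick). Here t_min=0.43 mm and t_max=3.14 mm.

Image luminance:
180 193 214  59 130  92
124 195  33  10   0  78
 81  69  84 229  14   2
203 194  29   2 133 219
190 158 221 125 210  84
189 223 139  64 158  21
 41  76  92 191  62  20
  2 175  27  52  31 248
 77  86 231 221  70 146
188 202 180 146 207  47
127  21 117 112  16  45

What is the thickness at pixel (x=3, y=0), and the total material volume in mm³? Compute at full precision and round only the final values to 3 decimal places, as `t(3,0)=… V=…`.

t(3,0)=1.057 V=196.083

span = t_max - t_min = 3.14 - 0.43 = 2.710
L(3,0) = 59, L_eff = 1 - 59/255 = 0.768627 (inverted)
t(3,0) = 3.14 - 2.710·0.768627 = 1.057
Σt over all 11·6 pixels = 185643/1700 ≈ 109.2017647
V = pitch²·Σt = 1.34²·185643/1700 = 196.083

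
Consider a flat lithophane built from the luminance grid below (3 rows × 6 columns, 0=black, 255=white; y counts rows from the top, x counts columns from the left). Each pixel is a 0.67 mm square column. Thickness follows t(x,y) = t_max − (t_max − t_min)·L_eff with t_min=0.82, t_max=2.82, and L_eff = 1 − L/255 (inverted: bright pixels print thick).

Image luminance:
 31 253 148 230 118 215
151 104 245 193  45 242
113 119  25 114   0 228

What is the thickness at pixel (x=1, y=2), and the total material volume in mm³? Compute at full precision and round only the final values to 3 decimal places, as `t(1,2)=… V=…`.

t(1,2)=1.753 V=15.688

span = t_max - t_min = 2.82 - 0.82 = 2.000
L(1,2) = 119, L_eff = 1 - 119/255 = 0.533333 (inverted)
t(1,2) = 2.82 - 2.000·0.533333 = 1.753
Σt over all 3·6 pixels = 14853/425 ≈ 34.9482353
V = pitch²·Σt = 0.67²·14853/425 = 15.688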